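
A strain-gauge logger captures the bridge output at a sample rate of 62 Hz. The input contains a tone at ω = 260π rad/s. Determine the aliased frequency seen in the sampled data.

ω = 260π rad/s → f = ω/(2π) = 130 Hz.
130 Hz mod fs = 6 Hz.
6 Hz ≤ fs/2 = 31 Hz, appears at 6 Hz.

6 Hz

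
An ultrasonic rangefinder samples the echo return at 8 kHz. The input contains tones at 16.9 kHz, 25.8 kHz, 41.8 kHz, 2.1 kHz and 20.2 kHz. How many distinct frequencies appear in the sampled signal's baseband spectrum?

4

fs/2 = 4 kHz.
16.9 kHz mod fs = 0.9 kHz.
0.9 kHz ≤ fs/2 = 4 kHz, appears at 0.9 kHz.
25.8 kHz mod fs = 1.8 kHz.
1.8 kHz ≤ fs/2 = 4 kHz, appears at 1.8 kHz.
41.8 kHz mod fs = 1.8 kHz.
1.8 kHz ≤ fs/2 = 4 kHz, appears at 1.8 kHz.
2.1 kHz ≤ fs/2 = 4 kHz, passes unchanged.
20.2 kHz mod fs = 4.2 kHz.
4.2 kHz > fs/2 = 4 kHz, folds to fs − 4.2 kHz = 3.8 kHz.
Distinct values: {0.9 kHz, 1.8 kHz, 2.1 kHz, 3.8 kHz} → 4.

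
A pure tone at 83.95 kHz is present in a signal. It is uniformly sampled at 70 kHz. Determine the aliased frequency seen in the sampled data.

13.95 kHz

83.95 kHz mod fs = 13.95 kHz.
13.95 kHz ≤ fs/2 = 35 kHz, appears at 13.95 kHz.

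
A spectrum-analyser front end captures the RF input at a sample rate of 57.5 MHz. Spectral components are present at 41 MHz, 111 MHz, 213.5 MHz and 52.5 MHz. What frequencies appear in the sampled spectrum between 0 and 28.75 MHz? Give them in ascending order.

4 MHz, 5 MHz, 16.5 MHz

fs/2 = 28.75 MHz.
41 MHz > fs/2 = 28.75 MHz, folds to fs − 41 MHz = 16.5 MHz.
111 MHz mod fs = 53.5 MHz.
53.5 MHz > fs/2 = 28.75 MHz, folds to fs − 53.5 MHz = 4 MHz.
213.5 MHz mod fs = 41 MHz.
41 MHz > fs/2 = 28.75 MHz, folds to fs − 41 MHz = 16.5 MHz.
52.5 MHz > fs/2 = 28.75 MHz, folds to fs − 52.5 MHz = 5 MHz.
Distinct values: {4 MHz, 5 MHz, 16.5 MHz}.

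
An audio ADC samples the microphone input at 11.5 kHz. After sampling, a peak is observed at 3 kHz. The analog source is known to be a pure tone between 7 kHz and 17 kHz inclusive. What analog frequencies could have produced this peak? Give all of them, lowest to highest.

8.5 kHz, 14.5 kHz

Frequencies that alias to 3 kHz are k·fs ± 3 kHz for integer k ≥ 0.
k=0: 3 kHz.
k=1: 8.5 kHz, 14.5 kHz.
k=2: 20 kHz, 26 kHz.
Within [7 kHz, 17 kHz]: 8.5 kHz, 14.5 kHz.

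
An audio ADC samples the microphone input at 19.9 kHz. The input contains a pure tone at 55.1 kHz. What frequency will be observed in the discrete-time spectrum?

4.6 kHz

55.1 kHz mod fs = 15.3 kHz.
15.3 kHz > fs/2 = 9.95 kHz, folds to fs − 15.3 kHz = 4.6 kHz.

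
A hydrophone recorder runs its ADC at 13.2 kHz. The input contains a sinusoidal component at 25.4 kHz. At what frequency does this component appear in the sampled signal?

1 kHz

25.4 kHz mod fs = 12.2 kHz.
12.2 kHz > fs/2 = 6.6 kHz, folds to fs − 12.2 kHz = 1 kHz.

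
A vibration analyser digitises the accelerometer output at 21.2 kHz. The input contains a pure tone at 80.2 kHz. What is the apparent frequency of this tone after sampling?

80.2 kHz mod fs = 16.6 kHz.
16.6 kHz > fs/2 = 10.6 kHz, folds to fs − 16.6 kHz = 4.6 kHz.

4.6 kHz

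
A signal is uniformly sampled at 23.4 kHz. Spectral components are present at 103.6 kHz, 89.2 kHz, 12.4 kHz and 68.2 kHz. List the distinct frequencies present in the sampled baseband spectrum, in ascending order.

fs/2 = 11.7 kHz.
103.6 kHz mod fs = 10 kHz.
10 kHz ≤ fs/2 = 11.7 kHz, appears at 10 kHz.
89.2 kHz mod fs = 19 kHz.
19 kHz > fs/2 = 11.7 kHz, folds to fs − 19 kHz = 4.4 kHz.
12.4 kHz > fs/2 = 11.7 kHz, folds to fs − 12.4 kHz = 11 kHz.
68.2 kHz mod fs = 21.4 kHz.
21.4 kHz > fs/2 = 11.7 kHz, folds to fs − 21.4 kHz = 2 kHz.
Distinct values: {2 kHz, 4.4 kHz, 10 kHz, 11 kHz}.

2 kHz, 4.4 kHz, 10 kHz, 11 kHz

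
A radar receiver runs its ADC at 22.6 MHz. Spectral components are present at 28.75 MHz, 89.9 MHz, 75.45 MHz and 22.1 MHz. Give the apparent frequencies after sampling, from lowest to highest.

0.5 MHz, 6.15 MHz, 7.65 MHz

fs/2 = 11.3 MHz.
28.75 MHz mod fs = 6.15 MHz.
6.15 MHz ≤ fs/2 = 11.3 MHz, appears at 6.15 MHz.
89.9 MHz mod fs = 22.1 MHz.
22.1 MHz > fs/2 = 11.3 MHz, folds to fs − 22.1 MHz = 0.5 MHz.
75.45 MHz mod fs = 7.65 MHz.
7.65 MHz ≤ fs/2 = 11.3 MHz, appears at 7.65 MHz.
22.1 MHz > fs/2 = 11.3 MHz, folds to fs − 22.1 MHz = 0.5 MHz.
Distinct values: {0.5 MHz, 6.15 MHz, 7.65 MHz}.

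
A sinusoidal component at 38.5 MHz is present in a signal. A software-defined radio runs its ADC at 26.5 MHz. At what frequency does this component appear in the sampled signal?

12 MHz

38.5 MHz mod fs = 12 MHz.
12 MHz ≤ fs/2 = 13.25 MHz, appears at 12 MHz.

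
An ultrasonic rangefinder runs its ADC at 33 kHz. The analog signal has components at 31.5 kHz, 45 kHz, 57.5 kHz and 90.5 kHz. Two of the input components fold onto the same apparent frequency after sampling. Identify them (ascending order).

57.5 kHz, 90.5 kHz

fs/2 = 16.5 kHz.
31.5 kHz > fs/2 = 16.5 kHz, folds to fs − 31.5 kHz = 1.5 kHz.
45 kHz mod fs = 12 kHz.
12 kHz ≤ fs/2 = 16.5 kHz, appears at 12 kHz.
57.5 kHz mod fs = 24.5 kHz.
24.5 kHz > fs/2 = 16.5 kHz, folds to fs − 24.5 kHz = 8.5 kHz.
90.5 kHz mod fs = 24.5 kHz.
24.5 kHz > fs/2 = 16.5 kHz, folds to fs − 24.5 kHz = 8.5 kHz.
57.5 kHz and 90.5 kHz both map to 8.5 kHz.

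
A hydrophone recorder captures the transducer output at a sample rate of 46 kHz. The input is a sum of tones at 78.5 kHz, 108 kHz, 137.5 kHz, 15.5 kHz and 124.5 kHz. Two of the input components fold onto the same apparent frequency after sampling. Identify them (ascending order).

fs/2 = 23 kHz.
78.5 kHz mod fs = 32.5 kHz.
32.5 kHz > fs/2 = 23 kHz, folds to fs − 32.5 kHz = 13.5 kHz.
108 kHz mod fs = 16 kHz.
16 kHz ≤ fs/2 = 23 kHz, appears at 16 kHz.
137.5 kHz mod fs = 45.5 kHz.
45.5 kHz > fs/2 = 23 kHz, folds to fs − 45.5 kHz = 0.5 kHz.
15.5 kHz ≤ fs/2 = 23 kHz, passes unchanged.
124.5 kHz mod fs = 32.5 kHz.
32.5 kHz > fs/2 = 23 kHz, folds to fs − 32.5 kHz = 13.5 kHz.
78.5 kHz and 124.5 kHz both map to 13.5 kHz.

78.5 kHz, 124.5 kHz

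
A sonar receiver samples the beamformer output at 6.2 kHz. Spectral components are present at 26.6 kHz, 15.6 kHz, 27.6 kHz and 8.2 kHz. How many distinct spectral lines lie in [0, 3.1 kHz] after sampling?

fs/2 = 3.1 kHz.
26.6 kHz mod fs = 1.8 kHz.
1.8 kHz ≤ fs/2 = 3.1 kHz, appears at 1.8 kHz.
15.6 kHz mod fs = 3.2 kHz.
3.2 kHz > fs/2 = 3.1 kHz, folds to fs − 3.2 kHz = 3 kHz.
27.6 kHz mod fs = 2.8 kHz.
2.8 kHz ≤ fs/2 = 3.1 kHz, appears at 2.8 kHz.
8.2 kHz mod fs = 2 kHz.
2 kHz ≤ fs/2 = 3.1 kHz, appears at 2 kHz.
Distinct values: {1.8 kHz, 2 kHz, 2.8 kHz, 3 kHz} → 4.

4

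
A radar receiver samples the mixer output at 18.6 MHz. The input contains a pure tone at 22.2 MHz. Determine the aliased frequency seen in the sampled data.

22.2 MHz mod fs = 3.6 MHz.
3.6 MHz ≤ fs/2 = 9.3 MHz, appears at 3.6 MHz.

3.6 MHz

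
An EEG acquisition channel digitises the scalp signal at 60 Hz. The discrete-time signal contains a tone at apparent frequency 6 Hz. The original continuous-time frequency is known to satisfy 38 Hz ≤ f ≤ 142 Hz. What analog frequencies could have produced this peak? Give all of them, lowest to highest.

Frequencies that alias to 6 Hz are k·fs ± 6 Hz for integer k ≥ 0.
k=0: 6 Hz.
k=1: 54 Hz, 66 Hz.
k=2: 114 Hz, 126 Hz.
k=3: 174 Hz, 186 Hz.
Within [38 Hz, 142 Hz]: 54 Hz, 66 Hz, 114 Hz, 126 Hz.

54 Hz, 66 Hz, 114 Hz, 126 Hz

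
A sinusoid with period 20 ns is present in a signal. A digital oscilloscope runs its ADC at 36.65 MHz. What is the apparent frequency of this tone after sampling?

13.35 MHz

T = 20 ns → f = 1/T = 50 MHz.
50 MHz mod fs = 13.35 MHz.
13.35 MHz ≤ fs/2 = 18.325 MHz, appears at 13.35 MHz.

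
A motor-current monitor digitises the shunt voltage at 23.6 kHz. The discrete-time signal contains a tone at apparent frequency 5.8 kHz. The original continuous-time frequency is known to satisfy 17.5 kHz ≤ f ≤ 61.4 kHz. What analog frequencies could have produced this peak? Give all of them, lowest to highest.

Frequencies that alias to 5.8 kHz are k·fs ± 5.8 kHz for integer k ≥ 0.
k=0: 5.8 kHz.
k=1: 17.8 kHz, 29.4 kHz.
k=2: 41.4 kHz, 53 kHz.
k=3: 65 kHz, 76.6 kHz.
Within [17.5 kHz, 61.4 kHz]: 17.8 kHz, 29.4 kHz, 41.4 kHz, 53 kHz.

17.8 kHz, 29.4 kHz, 41.4 kHz, 53 kHz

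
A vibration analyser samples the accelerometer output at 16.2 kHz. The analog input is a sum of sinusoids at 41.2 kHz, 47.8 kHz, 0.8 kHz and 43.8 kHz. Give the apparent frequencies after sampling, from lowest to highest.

fs/2 = 8.1 kHz.
41.2 kHz mod fs = 8.8 kHz.
8.8 kHz > fs/2 = 8.1 kHz, folds to fs − 8.8 kHz = 7.4 kHz.
47.8 kHz mod fs = 15.4 kHz.
15.4 kHz > fs/2 = 8.1 kHz, folds to fs − 15.4 kHz = 0.8 kHz.
0.8 kHz ≤ fs/2 = 8.1 kHz, passes unchanged.
43.8 kHz mod fs = 11.4 kHz.
11.4 kHz > fs/2 = 8.1 kHz, folds to fs − 11.4 kHz = 4.8 kHz.
Distinct values: {0.8 kHz, 4.8 kHz, 7.4 kHz}.

0.8 kHz, 4.8 kHz, 7.4 kHz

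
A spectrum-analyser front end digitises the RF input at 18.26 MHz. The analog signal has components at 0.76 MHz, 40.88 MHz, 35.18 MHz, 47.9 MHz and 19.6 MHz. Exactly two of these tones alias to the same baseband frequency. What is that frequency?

1.34 MHz

fs/2 = 9.13 MHz.
0.76 MHz ≤ fs/2 = 9.13 MHz, passes unchanged.
40.88 MHz mod fs = 4.36 MHz.
4.36 MHz ≤ fs/2 = 9.13 MHz, appears at 4.36 MHz.
35.18 MHz mod fs = 16.92 MHz.
16.92 MHz > fs/2 = 9.13 MHz, folds to fs − 16.92 MHz = 1.34 MHz.
47.9 MHz mod fs = 11.38 MHz.
11.38 MHz > fs/2 = 9.13 MHz, folds to fs − 11.38 MHz = 6.88 MHz.
19.6 MHz mod fs = 1.34 MHz.
1.34 MHz ≤ fs/2 = 9.13 MHz, appears at 1.34 MHz.
19.6 MHz and 35.18 MHz both map to 1.34 MHz.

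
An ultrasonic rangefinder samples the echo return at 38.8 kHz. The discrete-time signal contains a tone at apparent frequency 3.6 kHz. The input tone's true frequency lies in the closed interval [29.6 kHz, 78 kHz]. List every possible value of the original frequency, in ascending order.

35.2 kHz, 42.4 kHz, 74 kHz

Frequencies that alias to 3.6 kHz are k·fs ± 3.6 kHz for integer k ≥ 0.
k=0: 3.6 kHz.
k=1: 35.2 kHz, 42.4 kHz.
k=2: 74 kHz, 81.2 kHz.
k=3: 112.8 kHz, 120 kHz.
Within [29.6 kHz, 78 kHz]: 35.2 kHz, 42.4 kHz, 74 kHz.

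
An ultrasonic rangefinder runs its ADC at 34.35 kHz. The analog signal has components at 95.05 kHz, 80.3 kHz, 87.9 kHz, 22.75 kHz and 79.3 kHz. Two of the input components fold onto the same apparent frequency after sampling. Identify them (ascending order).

22.75 kHz, 80.3 kHz

fs/2 = 17.175 kHz.
95.05 kHz mod fs = 26.35 kHz.
26.35 kHz > fs/2 = 17.175 kHz, folds to fs − 26.35 kHz = 8 kHz.
80.3 kHz mod fs = 11.6 kHz.
11.6 kHz ≤ fs/2 = 17.175 kHz, appears at 11.6 kHz.
87.9 kHz mod fs = 19.2 kHz.
19.2 kHz > fs/2 = 17.175 kHz, folds to fs − 19.2 kHz = 15.15 kHz.
22.75 kHz > fs/2 = 17.175 kHz, folds to fs − 22.75 kHz = 11.6 kHz.
79.3 kHz mod fs = 10.6 kHz.
10.6 kHz ≤ fs/2 = 17.175 kHz, appears at 10.6 kHz.
22.75 kHz and 80.3 kHz both map to 11.6 kHz.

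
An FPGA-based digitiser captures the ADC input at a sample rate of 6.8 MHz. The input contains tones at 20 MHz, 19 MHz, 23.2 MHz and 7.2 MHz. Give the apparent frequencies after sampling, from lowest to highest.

fs/2 = 3.4 MHz.
20 MHz mod fs = 6.4 MHz.
6.4 MHz > fs/2 = 3.4 MHz, folds to fs − 6.4 MHz = 0.4 MHz.
19 MHz mod fs = 5.4 MHz.
5.4 MHz > fs/2 = 3.4 MHz, folds to fs − 5.4 MHz = 1.4 MHz.
23.2 MHz mod fs = 2.8 MHz.
2.8 MHz ≤ fs/2 = 3.4 MHz, appears at 2.8 MHz.
7.2 MHz mod fs = 0.4 MHz.
0.4 MHz ≤ fs/2 = 3.4 MHz, appears at 0.4 MHz.
Distinct values: {0.4 MHz, 1.4 MHz, 2.8 MHz}.

0.4 MHz, 1.4 MHz, 2.8 MHz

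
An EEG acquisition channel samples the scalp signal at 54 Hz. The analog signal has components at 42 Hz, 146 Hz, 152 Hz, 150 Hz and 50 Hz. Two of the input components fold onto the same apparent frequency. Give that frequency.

12 Hz

fs/2 = 27 Hz.
42 Hz > fs/2 = 27 Hz, folds to fs − 42 Hz = 12 Hz.
146 Hz mod fs = 38 Hz.
38 Hz > fs/2 = 27 Hz, folds to fs − 38 Hz = 16 Hz.
152 Hz mod fs = 44 Hz.
44 Hz > fs/2 = 27 Hz, folds to fs − 44 Hz = 10 Hz.
150 Hz mod fs = 42 Hz.
42 Hz > fs/2 = 27 Hz, folds to fs − 42 Hz = 12 Hz.
50 Hz > fs/2 = 27 Hz, folds to fs − 50 Hz = 4 Hz.
42 Hz and 150 Hz both map to 12 Hz.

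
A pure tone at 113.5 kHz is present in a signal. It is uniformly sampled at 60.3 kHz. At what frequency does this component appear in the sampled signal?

113.5 kHz mod fs = 53.2 kHz.
53.2 kHz > fs/2 = 30.15 kHz, folds to fs − 53.2 kHz = 7.1 kHz.

7.1 kHz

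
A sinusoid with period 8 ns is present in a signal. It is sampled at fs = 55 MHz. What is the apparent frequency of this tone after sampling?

T = 8 ns → f = 1/T = 125 MHz.
125 MHz mod fs = 15 MHz.
15 MHz ≤ fs/2 = 27.5 MHz, appears at 15 MHz.

15 MHz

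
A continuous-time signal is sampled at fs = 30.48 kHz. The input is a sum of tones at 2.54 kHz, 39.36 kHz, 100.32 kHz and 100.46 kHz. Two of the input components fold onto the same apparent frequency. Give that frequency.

fs/2 = 15.24 kHz.
2.54 kHz ≤ fs/2 = 15.24 kHz, passes unchanged.
39.36 kHz mod fs = 8.88 kHz.
8.88 kHz ≤ fs/2 = 15.24 kHz, appears at 8.88 kHz.
100.32 kHz mod fs = 8.88 kHz.
8.88 kHz ≤ fs/2 = 15.24 kHz, appears at 8.88 kHz.
100.46 kHz mod fs = 9.02 kHz.
9.02 kHz ≤ fs/2 = 15.24 kHz, appears at 9.02 kHz.
39.36 kHz and 100.32 kHz both map to 8.88 kHz.

8.88 kHz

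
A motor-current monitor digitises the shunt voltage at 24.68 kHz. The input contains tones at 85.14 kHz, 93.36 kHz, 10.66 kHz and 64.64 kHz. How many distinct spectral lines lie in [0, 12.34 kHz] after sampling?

4

fs/2 = 12.34 kHz.
85.14 kHz mod fs = 11.1 kHz.
11.1 kHz ≤ fs/2 = 12.34 kHz, appears at 11.1 kHz.
93.36 kHz mod fs = 19.32 kHz.
19.32 kHz > fs/2 = 12.34 kHz, folds to fs − 19.32 kHz = 5.36 kHz.
10.66 kHz ≤ fs/2 = 12.34 kHz, passes unchanged.
64.64 kHz mod fs = 15.28 kHz.
15.28 kHz > fs/2 = 12.34 kHz, folds to fs − 15.28 kHz = 9.4 kHz.
Distinct values: {5.36 kHz, 9.4 kHz, 10.66 kHz, 11.1 kHz} → 4.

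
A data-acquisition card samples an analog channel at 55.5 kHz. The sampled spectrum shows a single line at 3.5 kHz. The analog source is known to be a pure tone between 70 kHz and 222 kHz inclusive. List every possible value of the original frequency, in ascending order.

107.5 kHz, 114.5 kHz, 163 kHz, 170 kHz, 218.5 kHz

Frequencies that alias to 3.5 kHz are k·fs ± 3.5 kHz for integer k ≥ 0.
k=0: 3.5 kHz.
k=1: 52 kHz, 59 kHz.
k=2: 107.5 kHz, 114.5 kHz.
k=3: 163 kHz, 170 kHz.
k=4: 218.5 kHz, 225.5 kHz.
k=5: 274 kHz, 281 kHz.
Within [70 kHz, 222 kHz]: 107.5 kHz, 114.5 kHz, 163 kHz, 170 kHz, 218.5 kHz.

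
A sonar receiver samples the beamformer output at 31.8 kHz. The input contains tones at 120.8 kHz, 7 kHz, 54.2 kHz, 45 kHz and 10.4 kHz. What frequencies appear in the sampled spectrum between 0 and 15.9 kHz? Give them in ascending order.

fs/2 = 15.9 kHz.
120.8 kHz mod fs = 25.4 kHz.
25.4 kHz > fs/2 = 15.9 kHz, folds to fs − 25.4 kHz = 6.4 kHz.
7 kHz ≤ fs/2 = 15.9 kHz, passes unchanged.
54.2 kHz mod fs = 22.4 kHz.
22.4 kHz > fs/2 = 15.9 kHz, folds to fs − 22.4 kHz = 9.4 kHz.
45 kHz mod fs = 13.2 kHz.
13.2 kHz ≤ fs/2 = 15.9 kHz, appears at 13.2 kHz.
10.4 kHz ≤ fs/2 = 15.9 kHz, passes unchanged.
Distinct values: {6.4 kHz, 7 kHz, 9.4 kHz, 10.4 kHz, 13.2 kHz}.

6.4 kHz, 7 kHz, 9.4 kHz, 10.4 kHz, 13.2 kHz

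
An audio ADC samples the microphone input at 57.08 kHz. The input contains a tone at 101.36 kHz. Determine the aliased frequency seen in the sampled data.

101.36 kHz mod fs = 44.28 kHz.
44.28 kHz > fs/2 = 28.54 kHz, folds to fs − 44.28 kHz = 12.8 kHz.

12.8 kHz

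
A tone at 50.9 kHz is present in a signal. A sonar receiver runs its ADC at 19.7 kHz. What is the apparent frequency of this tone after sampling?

8.2 kHz

50.9 kHz mod fs = 11.5 kHz.
11.5 kHz > fs/2 = 9.85 kHz, folds to fs − 11.5 kHz = 8.2 kHz.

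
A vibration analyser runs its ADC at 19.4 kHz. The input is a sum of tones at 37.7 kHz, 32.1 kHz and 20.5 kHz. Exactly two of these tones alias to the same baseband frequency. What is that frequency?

1.1 kHz

fs/2 = 9.7 kHz.
37.7 kHz mod fs = 18.3 kHz.
18.3 kHz > fs/2 = 9.7 kHz, folds to fs − 18.3 kHz = 1.1 kHz.
32.1 kHz mod fs = 12.7 kHz.
12.7 kHz > fs/2 = 9.7 kHz, folds to fs − 12.7 kHz = 6.7 kHz.
20.5 kHz mod fs = 1.1 kHz.
1.1 kHz ≤ fs/2 = 9.7 kHz, appears at 1.1 kHz.
20.5 kHz and 37.7 kHz both map to 1.1 kHz.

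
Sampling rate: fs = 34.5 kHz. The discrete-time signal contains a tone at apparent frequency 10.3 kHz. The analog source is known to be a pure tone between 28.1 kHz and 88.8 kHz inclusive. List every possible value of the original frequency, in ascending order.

Frequencies that alias to 10.3 kHz are k·fs ± 10.3 kHz for integer k ≥ 0.
k=0: 10.3 kHz.
k=1: 24.2 kHz, 44.8 kHz.
k=2: 58.7 kHz, 79.3 kHz.
k=3: 93.2 kHz, 113.8 kHz.
Within [28.1 kHz, 88.8 kHz]: 44.8 kHz, 58.7 kHz, 79.3 kHz.

44.8 kHz, 58.7 kHz, 79.3 kHz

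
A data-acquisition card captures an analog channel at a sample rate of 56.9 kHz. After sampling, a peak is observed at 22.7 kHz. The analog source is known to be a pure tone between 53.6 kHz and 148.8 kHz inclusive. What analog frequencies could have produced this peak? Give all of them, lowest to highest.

Frequencies that alias to 22.7 kHz are k·fs ± 22.7 kHz for integer k ≥ 0.
k=0: 22.7 kHz.
k=1: 34.2 kHz, 79.6 kHz.
k=2: 91.1 kHz, 136.5 kHz.
k=3: 148 kHz, 193.4 kHz.
k=4: 204.9 kHz, 250.3 kHz.
Within [53.6 kHz, 148.8 kHz]: 79.6 kHz, 91.1 kHz, 136.5 kHz, 148 kHz.

79.6 kHz, 91.1 kHz, 136.5 kHz, 148 kHz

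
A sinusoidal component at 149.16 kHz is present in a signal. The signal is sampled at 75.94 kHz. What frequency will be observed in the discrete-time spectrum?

2.72 kHz

149.16 kHz mod fs = 73.22 kHz.
73.22 kHz > fs/2 = 37.97 kHz, folds to fs − 73.22 kHz = 2.72 kHz.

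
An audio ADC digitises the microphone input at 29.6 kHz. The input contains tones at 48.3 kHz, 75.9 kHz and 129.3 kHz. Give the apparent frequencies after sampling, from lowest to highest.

10.9 kHz, 12.9 kHz

fs/2 = 14.8 kHz.
48.3 kHz mod fs = 18.7 kHz.
18.7 kHz > fs/2 = 14.8 kHz, folds to fs − 18.7 kHz = 10.9 kHz.
75.9 kHz mod fs = 16.7 kHz.
16.7 kHz > fs/2 = 14.8 kHz, folds to fs − 16.7 kHz = 12.9 kHz.
129.3 kHz mod fs = 10.9 kHz.
10.9 kHz ≤ fs/2 = 14.8 kHz, appears at 10.9 kHz.
Distinct values: {10.9 kHz, 12.9 kHz}.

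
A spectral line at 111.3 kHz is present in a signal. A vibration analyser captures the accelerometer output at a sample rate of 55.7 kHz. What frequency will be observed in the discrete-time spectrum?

111.3 kHz mod fs = 55.6 kHz.
55.6 kHz > fs/2 = 27.85 kHz, folds to fs − 55.6 kHz = 0.1 kHz.

0.1 kHz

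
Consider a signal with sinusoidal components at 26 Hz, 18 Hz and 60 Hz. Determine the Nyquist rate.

Highest-frequency component: 60 Hz.
Nyquist rate = 2 × 60 Hz = 120 Hz.

120 Hz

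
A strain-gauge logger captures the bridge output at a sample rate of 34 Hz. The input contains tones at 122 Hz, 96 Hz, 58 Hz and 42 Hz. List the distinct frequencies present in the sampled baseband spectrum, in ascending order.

fs/2 = 17 Hz.
122 Hz mod fs = 20 Hz.
20 Hz > fs/2 = 17 Hz, folds to fs − 20 Hz = 14 Hz.
96 Hz mod fs = 28 Hz.
28 Hz > fs/2 = 17 Hz, folds to fs − 28 Hz = 6 Hz.
58 Hz mod fs = 24 Hz.
24 Hz > fs/2 = 17 Hz, folds to fs − 24 Hz = 10 Hz.
42 Hz mod fs = 8 Hz.
8 Hz ≤ fs/2 = 17 Hz, appears at 8 Hz.
Distinct values: {6 Hz, 8 Hz, 10 Hz, 14 Hz}.

6 Hz, 8 Hz, 10 Hz, 14 Hz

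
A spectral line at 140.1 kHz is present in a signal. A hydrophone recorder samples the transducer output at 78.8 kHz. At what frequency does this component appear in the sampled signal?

140.1 kHz mod fs = 61.3 kHz.
61.3 kHz > fs/2 = 39.4 kHz, folds to fs − 61.3 kHz = 17.5 kHz.

17.5 kHz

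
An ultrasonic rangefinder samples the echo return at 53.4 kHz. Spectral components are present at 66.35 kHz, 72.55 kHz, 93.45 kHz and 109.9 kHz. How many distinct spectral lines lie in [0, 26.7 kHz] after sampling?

fs/2 = 26.7 kHz.
66.35 kHz mod fs = 12.95 kHz.
12.95 kHz ≤ fs/2 = 26.7 kHz, appears at 12.95 kHz.
72.55 kHz mod fs = 19.15 kHz.
19.15 kHz ≤ fs/2 = 26.7 kHz, appears at 19.15 kHz.
93.45 kHz mod fs = 40.05 kHz.
40.05 kHz > fs/2 = 26.7 kHz, folds to fs − 40.05 kHz = 13.35 kHz.
109.9 kHz mod fs = 3.1 kHz.
3.1 kHz ≤ fs/2 = 26.7 kHz, appears at 3.1 kHz.
Distinct values: {3.1 kHz, 12.95 kHz, 13.35 kHz, 19.15 kHz} → 4.

4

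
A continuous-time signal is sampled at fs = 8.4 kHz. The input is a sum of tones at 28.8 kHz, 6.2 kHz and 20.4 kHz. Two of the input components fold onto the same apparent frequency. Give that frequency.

3.6 kHz

fs/2 = 4.2 kHz.
28.8 kHz mod fs = 3.6 kHz.
3.6 kHz ≤ fs/2 = 4.2 kHz, appears at 3.6 kHz.
6.2 kHz > fs/2 = 4.2 kHz, folds to fs − 6.2 kHz = 2.2 kHz.
20.4 kHz mod fs = 3.6 kHz.
3.6 kHz ≤ fs/2 = 4.2 kHz, appears at 3.6 kHz.
20.4 kHz and 28.8 kHz both map to 3.6 kHz.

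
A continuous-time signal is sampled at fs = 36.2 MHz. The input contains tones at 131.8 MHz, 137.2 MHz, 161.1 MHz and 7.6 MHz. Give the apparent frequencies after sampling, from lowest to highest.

fs/2 = 18.1 MHz.
131.8 MHz mod fs = 23.2 MHz.
23.2 MHz > fs/2 = 18.1 MHz, folds to fs − 23.2 MHz = 13 MHz.
137.2 MHz mod fs = 28.6 MHz.
28.6 MHz > fs/2 = 18.1 MHz, folds to fs − 28.6 MHz = 7.6 MHz.
161.1 MHz mod fs = 16.3 MHz.
16.3 MHz ≤ fs/2 = 18.1 MHz, appears at 16.3 MHz.
7.6 MHz ≤ fs/2 = 18.1 MHz, passes unchanged.
Distinct values: {7.6 MHz, 13 MHz, 16.3 MHz}.

7.6 MHz, 13 MHz, 16.3 MHz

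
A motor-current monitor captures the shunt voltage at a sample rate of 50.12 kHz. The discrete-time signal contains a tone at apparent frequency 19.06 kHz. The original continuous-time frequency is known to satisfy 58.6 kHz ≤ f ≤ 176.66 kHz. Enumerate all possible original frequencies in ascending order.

69.18 kHz, 81.18 kHz, 119.3 kHz, 131.3 kHz, 169.42 kHz

Frequencies that alias to 19.06 kHz are k·fs ± 19.06 kHz for integer k ≥ 0.
k=0: 19.06 kHz.
k=1: 31.06 kHz, 69.18 kHz.
k=2: 81.18 kHz, 119.3 kHz.
k=3: 131.3 kHz, 169.42 kHz.
k=4: 181.42 kHz, 219.54 kHz.
Within [58.6 kHz, 176.66 kHz]: 69.18 kHz, 81.18 kHz, 119.3 kHz, 131.3 kHz, 169.42 kHz.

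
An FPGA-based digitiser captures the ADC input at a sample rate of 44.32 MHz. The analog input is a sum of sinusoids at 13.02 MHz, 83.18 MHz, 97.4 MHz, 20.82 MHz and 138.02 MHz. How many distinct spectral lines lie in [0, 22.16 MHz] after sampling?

5

fs/2 = 22.16 MHz.
13.02 MHz ≤ fs/2 = 22.16 MHz, passes unchanged.
83.18 MHz mod fs = 38.86 MHz.
38.86 MHz > fs/2 = 22.16 MHz, folds to fs − 38.86 MHz = 5.46 MHz.
97.4 MHz mod fs = 8.76 MHz.
8.76 MHz ≤ fs/2 = 22.16 MHz, appears at 8.76 MHz.
20.82 MHz ≤ fs/2 = 22.16 MHz, passes unchanged.
138.02 MHz mod fs = 5.06 MHz.
5.06 MHz ≤ fs/2 = 22.16 MHz, appears at 5.06 MHz.
Distinct values: {5.06 MHz, 5.46 MHz, 8.76 MHz, 13.02 MHz, 20.82 MHz} → 5.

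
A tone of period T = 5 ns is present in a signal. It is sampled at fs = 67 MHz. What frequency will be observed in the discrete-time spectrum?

T = 5 ns → f = 1/T = 200 MHz.
200 MHz mod fs = 66 MHz.
66 MHz > fs/2 = 33.5 MHz, folds to fs − 66 MHz = 1 MHz.

1 MHz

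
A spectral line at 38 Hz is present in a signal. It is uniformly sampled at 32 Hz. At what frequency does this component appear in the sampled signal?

6 Hz

38 Hz mod fs = 6 Hz.
6 Hz ≤ fs/2 = 16 Hz, appears at 6 Hz.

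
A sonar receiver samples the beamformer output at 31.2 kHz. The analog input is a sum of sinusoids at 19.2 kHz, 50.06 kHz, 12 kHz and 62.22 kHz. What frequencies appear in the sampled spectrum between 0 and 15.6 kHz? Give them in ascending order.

fs/2 = 15.6 kHz.
19.2 kHz > fs/2 = 15.6 kHz, folds to fs − 19.2 kHz = 12 kHz.
50.06 kHz mod fs = 18.86 kHz.
18.86 kHz > fs/2 = 15.6 kHz, folds to fs − 18.86 kHz = 12.34 kHz.
12 kHz ≤ fs/2 = 15.6 kHz, passes unchanged.
62.22 kHz mod fs = 31.02 kHz.
31.02 kHz > fs/2 = 15.6 kHz, folds to fs − 31.02 kHz = 0.18 kHz.
Distinct values: {0.18 kHz, 12 kHz, 12.34 kHz}.

0.18 kHz, 12 kHz, 12.34 kHz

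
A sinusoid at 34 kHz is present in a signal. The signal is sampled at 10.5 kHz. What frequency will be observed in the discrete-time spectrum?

34 kHz mod fs = 2.5 kHz.
2.5 kHz ≤ fs/2 = 5.25 kHz, appears at 2.5 kHz.

2.5 kHz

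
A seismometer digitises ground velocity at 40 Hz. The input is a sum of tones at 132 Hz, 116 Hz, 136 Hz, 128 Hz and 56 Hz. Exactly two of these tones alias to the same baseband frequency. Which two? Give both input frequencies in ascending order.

56 Hz, 136 Hz

fs/2 = 20 Hz.
132 Hz mod fs = 12 Hz.
12 Hz ≤ fs/2 = 20 Hz, appears at 12 Hz.
116 Hz mod fs = 36 Hz.
36 Hz > fs/2 = 20 Hz, folds to fs − 36 Hz = 4 Hz.
136 Hz mod fs = 16 Hz.
16 Hz ≤ fs/2 = 20 Hz, appears at 16 Hz.
128 Hz mod fs = 8 Hz.
8 Hz ≤ fs/2 = 20 Hz, appears at 8 Hz.
56 Hz mod fs = 16 Hz.
16 Hz ≤ fs/2 = 20 Hz, appears at 16 Hz.
56 Hz and 136 Hz both map to 16 Hz.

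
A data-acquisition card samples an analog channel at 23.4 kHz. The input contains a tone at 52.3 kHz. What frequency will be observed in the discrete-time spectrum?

5.5 kHz

52.3 kHz mod fs = 5.5 kHz.
5.5 kHz ≤ fs/2 = 11.7 kHz, appears at 5.5 kHz.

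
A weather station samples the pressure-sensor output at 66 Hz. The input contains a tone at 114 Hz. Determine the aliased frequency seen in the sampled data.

114 Hz mod fs = 48 Hz.
48 Hz > fs/2 = 33 Hz, folds to fs − 48 Hz = 18 Hz.

18 Hz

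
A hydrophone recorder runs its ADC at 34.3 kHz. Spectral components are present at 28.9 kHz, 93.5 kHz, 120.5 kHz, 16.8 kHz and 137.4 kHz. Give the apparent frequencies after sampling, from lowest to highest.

0.2 kHz, 5.4 kHz, 9.4 kHz, 16.7 kHz, 16.8 kHz

fs/2 = 17.15 kHz.
28.9 kHz > fs/2 = 17.15 kHz, folds to fs − 28.9 kHz = 5.4 kHz.
93.5 kHz mod fs = 24.9 kHz.
24.9 kHz > fs/2 = 17.15 kHz, folds to fs − 24.9 kHz = 9.4 kHz.
120.5 kHz mod fs = 17.6 kHz.
17.6 kHz > fs/2 = 17.15 kHz, folds to fs − 17.6 kHz = 16.7 kHz.
16.8 kHz ≤ fs/2 = 17.15 kHz, passes unchanged.
137.4 kHz mod fs = 0.2 kHz.
0.2 kHz ≤ fs/2 = 17.15 kHz, appears at 0.2 kHz.
Distinct values: {0.2 kHz, 5.4 kHz, 9.4 kHz, 16.7 kHz, 16.8 kHz}.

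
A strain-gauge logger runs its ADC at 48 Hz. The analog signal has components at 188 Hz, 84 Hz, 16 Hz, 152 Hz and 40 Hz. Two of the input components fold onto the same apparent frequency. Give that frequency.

fs/2 = 24 Hz.
188 Hz mod fs = 44 Hz.
44 Hz > fs/2 = 24 Hz, folds to fs − 44 Hz = 4 Hz.
84 Hz mod fs = 36 Hz.
36 Hz > fs/2 = 24 Hz, folds to fs − 36 Hz = 12 Hz.
16 Hz ≤ fs/2 = 24 Hz, passes unchanged.
152 Hz mod fs = 8 Hz.
8 Hz ≤ fs/2 = 24 Hz, appears at 8 Hz.
40 Hz > fs/2 = 24 Hz, folds to fs − 40 Hz = 8 Hz.
40 Hz and 152 Hz both map to 8 Hz.

8 Hz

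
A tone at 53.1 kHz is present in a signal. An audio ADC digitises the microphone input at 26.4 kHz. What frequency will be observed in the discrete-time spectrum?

53.1 kHz mod fs = 0.3 kHz.
0.3 kHz ≤ fs/2 = 13.2 kHz, appears at 0.3 kHz.

0.3 kHz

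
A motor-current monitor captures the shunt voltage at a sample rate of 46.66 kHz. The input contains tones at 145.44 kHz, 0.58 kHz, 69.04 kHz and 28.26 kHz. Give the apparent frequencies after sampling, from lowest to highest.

fs/2 = 23.33 kHz.
145.44 kHz mod fs = 5.46 kHz.
5.46 kHz ≤ fs/2 = 23.33 kHz, appears at 5.46 kHz.
0.58 kHz ≤ fs/2 = 23.33 kHz, passes unchanged.
69.04 kHz mod fs = 22.38 kHz.
22.38 kHz ≤ fs/2 = 23.33 kHz, appears at 22.38 kHz.
28.26 kHz > fs/2 = 23.33 kHz, folds to fs − 28.26 kHz = 18.4 kHz.
Distinct values: {0.58 kHz, 5.46 kHz, 18.4 kHz, 22.38 kHz}.

0.58 kHz, 5.46 kHz, 18.4 kHz, 22.38 kHz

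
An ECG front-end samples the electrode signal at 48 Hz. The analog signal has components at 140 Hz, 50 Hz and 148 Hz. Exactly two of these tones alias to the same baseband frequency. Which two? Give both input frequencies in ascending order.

fs/2 = 24 Hz.
140 Hz mod fs = 44 Hz.
44 Hz > fs/2 = 24 Hz, folds to fs − 44 Hz = 4 Hz.
50 Hz mod fs = 2 Hz.
2 Hz ≤ fs/2 = 24 Hz, appears at 2 Hz.
148 Hz mod fs = 4 Hz.
4 Hz ≤ fs/2 = 24 Hz, appears at 4 Hz.
140 Hz and 148 Hz both map to 4 Hz.

140 Hz, 148 Hz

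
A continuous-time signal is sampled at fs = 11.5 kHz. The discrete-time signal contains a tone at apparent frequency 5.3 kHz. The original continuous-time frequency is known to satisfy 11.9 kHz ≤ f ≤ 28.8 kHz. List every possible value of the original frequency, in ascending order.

Frequencies that alias to 5.3 kHz are k·fs ± 5.3 kHz for integer k ≥ 0.
k=0: 5.3 kHz.
k=1: 6.2 kHz, 16.8 kHz.
k=2: 17.7 kHz, 28.3 kHz.
k=3: 29.2 kHz, 39.8 kHz.
Within [11.9 kHz, 28.8 kHz]: 16.8 kHz, 17.7 kHz, 28.3 kHz.

16.8 kHz, 17.7 kHz, 28.3 kHz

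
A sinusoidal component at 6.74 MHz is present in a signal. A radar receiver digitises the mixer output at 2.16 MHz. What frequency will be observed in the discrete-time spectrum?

6.74 MHz mod fs = 0.26 MHz.
0.26 MHz ≤ fs/2 = 1.08 MHz, appears at 0.26 MHz.

0.26 MHz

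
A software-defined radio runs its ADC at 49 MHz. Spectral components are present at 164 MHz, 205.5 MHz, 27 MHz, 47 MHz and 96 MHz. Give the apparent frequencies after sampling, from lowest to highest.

fs/2 = 24.5 MHz.
164 MHz mod fs = 17 MHz.
17 MHz ≤ fs/2 = 24.5 MHz, appears at 17 MHz.
205.5 MHz mod fs = 9.5 MHz.
9.5 MHz ≤ fs/2 = 24.5 MHz, appears at 9.5 MHz.
27 MHz > fs/2 = 24.5 MHz, folds to fs − 27 MHz = 22 MHz.
47 MHz > fs/2 = 24.5 MHz, folds to fs − 47 MHz = 2 MHz.
96 MHz mod fs = 47 MHz.
47 MHz > fs/2 = 24.5 MHz, folds to fs − 47 MHz = 2 MHz.
Distinct values: {2 MHz, 9.5 MHz, 17 MHz, 22 MHz}.

2 MHz, 9.5 MHz, 17 MHz, 22 MHz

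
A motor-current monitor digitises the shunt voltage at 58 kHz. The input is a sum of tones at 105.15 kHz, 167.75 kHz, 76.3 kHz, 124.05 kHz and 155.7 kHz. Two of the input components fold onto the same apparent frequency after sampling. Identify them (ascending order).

76.3 kHz, 155.7 kHz

fs/2 = 29 kHz.
105.15 kHz mod fs = 47.15 kHz.
47.15 kHz > fs/2 = 29 kHz, folds to fs − 47.15 kHz = 10.85 kHz.
167.75 kHz mod fs = 51.75 kHz.
51.75 kHz > fs/2 = 29 kHz, folds to fs − 51.75 kHz = 6.25 kHz.
76.3 kHz mod fs = 18.3 kHz.
18.3 kHz ≤ fs/2 = 29 kHz, appears at 18.3 kHz.
124.05 kHz mod fs = 8.05 kHz.
8.05 kHz ≤ fs/2 = 29 kHz, appears at 8.05 kHz.
155.7 kHz mod fs = 39.7 kHz.
39.7 kHz > fs/2 = 29 kHz, folds to fs − 39.7 kHz = 18.3 kHz.
76.3 kHz and 155.7 kHz both map to 18.3 kHz.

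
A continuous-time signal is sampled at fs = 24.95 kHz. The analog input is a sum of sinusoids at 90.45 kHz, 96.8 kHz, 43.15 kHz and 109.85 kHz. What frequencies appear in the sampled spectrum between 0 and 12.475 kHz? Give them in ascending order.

3 kHz, 6.75 kHz, 9.35 kHz, 10.05 kHz

fs/2 = 12.475 kHz.
90.45 kHz mod fs = 15.6 kHz.
15.6 kHz > fs/2 = 12.475 kHz, folds to fs − 15.6 kHz = 9.35 kHz.
96.8 kHz mod fs = 21.95 kHz.
21.95 kHz > fs/2 = 12.475 kHz, folds to fs − 21.95 kHz = 3 kHz.
43.15 kHz mod fs = 18.2 kHz.
18.2 kHz > fs/2 = 12.475 kHz, folds to fs − 18.2 kHz = 6.75 kHz.
109.85 kHz mod fs = 10.05 kHz.
10.05 kHz ≤ fs/2 = 12.475 kHz, appears at 10.05 kHz.
Distinct values: {3 kHz, 6.75 kHz, 9.35 kHz, 10.05 kHz}.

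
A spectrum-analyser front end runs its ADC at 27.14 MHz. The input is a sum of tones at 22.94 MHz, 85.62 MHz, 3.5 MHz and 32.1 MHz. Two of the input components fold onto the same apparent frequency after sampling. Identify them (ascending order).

fs/2 = 13.57 MHz.
22.94 MHz > fs/2 = 13.57 MHz, folds to fs − 22.94 MHz = 4.2 MHz.
85.62 MHz mod fs = 4.2 MHz.
4.2 MHz ≤ fs/2 = 13.57 MHz, appears at 4.2 MHz.
3.5 MHz ≤ fs/2 = 13.57 MHz, passes unchanged.
32.1 MHz mod fs = 4.96 MHz.
4.96 MHz ≤ fs/2 = 13.57 MHz, appears at 4.96 MHz.
22.94 MHz and 85.62 MHz both map to 4.2 MHz.

22.94 MHz, 85.62 MHz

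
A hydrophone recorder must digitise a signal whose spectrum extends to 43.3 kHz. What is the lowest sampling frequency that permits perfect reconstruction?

86.6 kHz

Nyquist rate = 2 × 43.3 kHz = 86.6 kHz.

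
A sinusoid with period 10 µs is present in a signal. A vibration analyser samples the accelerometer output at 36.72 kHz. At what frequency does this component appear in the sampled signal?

T = 10 µs → f = 1/T = 100 kHz.
100 kHz mod fs = 26.56 kHz.
26.56 kHz > fs/2 = 18.36 kHz, folds to fs − 26.56 kHz = 10.16 kHz.

10.16 kHz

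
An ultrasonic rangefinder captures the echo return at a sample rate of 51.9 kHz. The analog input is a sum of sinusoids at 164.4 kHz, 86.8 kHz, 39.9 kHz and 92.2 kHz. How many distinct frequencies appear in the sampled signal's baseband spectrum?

fs/2 = 25.95 kHz.
164.4 kHz mod fs = 8.7 kHz.
8.7 kHz ≤ fs/2 = 25.95 kHz, appears at 8.7 kHz.
86.8 kHz mod fs = 34.9 kHz.
34.9 kHz > fs/2 = 25.95 kHz, folds to fs − 34.9 kHz = 17 kHz.
39.9 kHz > fs/2 = 25.95 kHz, folds to fs − 39.9 kHz = 12 kHz.
92.2 kHz mod fs = 40.3 kHz.
40.3 kHz > fs/2 = 25.95 kHz, folds to fs − 40.3 kHz = 11.6 kHz.
Distinct values: {8.7 kHz, 11.6 kHz, 12 kHz, 17 kHz} → 4.

4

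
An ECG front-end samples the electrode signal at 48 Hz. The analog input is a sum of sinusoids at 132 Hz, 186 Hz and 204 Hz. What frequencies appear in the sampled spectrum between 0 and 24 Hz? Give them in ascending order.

6 Hz, 12 Hz

fs/2 = 24 Hz.
132 Hz mod fs = 36 Hz.
36 Hz > fs/2 = 24 Hz, folds to fs − 36 Hz = 12 Hz.
186 Hz mod fs = 42 Hz.
42 Hz > fs/2 = 24 Hz, folds to fs − 42 Hz = 6 Hz.
204 Hz mod fs = 12 Hz.
12 Hz ≤ fs/2 = 24 Hz, appears at 12 Hz.
Distinct values: {6 Hz, 12 Hz}.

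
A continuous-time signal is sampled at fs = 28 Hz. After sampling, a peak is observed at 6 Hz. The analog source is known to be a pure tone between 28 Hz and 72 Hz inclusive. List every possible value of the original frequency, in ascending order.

Frequencies that alias to 6 Hz are k·fs ± 6 Hz for integer k ≥ 0.
k=0: 6 Hz.
k=1: 22 Hz, 34 Hz.
k=2: 50 Hz, 62 Hz.
k=3: 78 Hz, 90 Hz.
Within [28 Hz, 72 Hz]: 34 Hz, 50 Hz, 62 Hz.

34 Hz, 50 Hz, 62 Hz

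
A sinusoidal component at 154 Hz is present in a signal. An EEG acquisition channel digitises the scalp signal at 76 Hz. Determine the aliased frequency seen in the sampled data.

154 Hz mod fs = 2 Hz.
2 Hz ≤ fs/2 = 38 Hz, appears at 2 Hz.

2 Hz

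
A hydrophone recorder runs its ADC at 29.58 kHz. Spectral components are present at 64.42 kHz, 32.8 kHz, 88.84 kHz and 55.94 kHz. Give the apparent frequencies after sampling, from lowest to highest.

0.1 kHz, 3.22 kHz, 5.26 kHz

fs/2 = 14.79 kHz.
64.42 kHz mod fs = 5.26 kHz.
5.26 kHz ≤ fs/2 = 14.79 kHz, appears at 5.26 kHz.
32.8 kHz mod fs = 3.22 kHz.
3.22 kHz ≤ fs/2 = 14.79 kHz, appears at 3.22 kHz.
88.84 kHz mod fs = 0.1 kHz.
0.1 kHz ≤ fs/2 = 14.79 kHz, appears at 0.1 kHz.
55.94 kHz mod fs = 26.36 kHz.
26.36 kHz > fs/2 = 14.79 kHz, folds to fs − 26.36 kHz = 3.22 kHz.
Distinct values: {0.1 kHz, 3.22 kHz, 5.26 kHz}.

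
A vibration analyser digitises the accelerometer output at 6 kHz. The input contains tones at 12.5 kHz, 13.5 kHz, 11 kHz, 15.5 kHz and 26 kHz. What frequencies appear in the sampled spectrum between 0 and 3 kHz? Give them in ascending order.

0.5 kHz, 1 kHz, 1.5 kHz, 2 kHz, 2.5 kHz

fs/2 = 3 kHz.
12.5 kHz mod fs = 0.5 kHz.
0.5 kHz ≤ fs/2 = 3 kHz, appears at 0.5 kHz.
13.5 kHz mod fs = 1.5 kHz.
1.5 kHz ≤ fs/2 = 3 kHz, appears at 1.5 kHz.
11 kHz mod fs = 5 kHz.
5 kHz > fs/2 = 3 kHz, folds to fs − 5 kHz = 1 kHz.
15.5 kHz mod fs = 3.5 kHz.
3.5 kHz > fs/2 = 3 kHz, folds to fs − 3.5 kHz = 2.5 kHz.
26 kHz mod fs = 2 kHz.
2 kHz ≤ fs/2 = 3 kHz, appears at 2 kHz.
Distinct values: {0.5 kHz, 1 kHz, 1.5 kHz, 2 kHz, 2.5 kHz}.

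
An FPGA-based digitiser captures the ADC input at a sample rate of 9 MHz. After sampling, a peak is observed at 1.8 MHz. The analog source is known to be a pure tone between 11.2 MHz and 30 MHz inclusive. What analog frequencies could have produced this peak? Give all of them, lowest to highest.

Frequencies that alias to 1.8 MHz are k·fs ± 1.8 MHz for integer k ≥ 0.
k=0: 1.8 MHz.
k=1: 7.2 MHz, 10.8 MHz.
k=2: 16.2 MHz, 19.8 MHz.
k=3: 25.2 MHz, 28.8 MHz.
k=4: 34.2 MHz, 37.8 MHz.
Within [11.2 MHz, 30 MHz]: 16.2 MHz, 19.8 MHz, 25.2 MHz, 28.8 MHz.

16.2 MHz, 19.8 MHz, 25.2 MHz, 28.8 MHz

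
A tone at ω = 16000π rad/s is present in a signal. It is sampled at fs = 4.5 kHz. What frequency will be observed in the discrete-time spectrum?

1 kHz

ω = 16000π rad/s → f = ω/(2π) = 8000 Hz = 8 kHz.
8 kHz mod fs = 3.5 kHz.
3.5 kHz > fs/2 = 2.25 kHz, folds to fs − 3.5 kHz = 1 kHz.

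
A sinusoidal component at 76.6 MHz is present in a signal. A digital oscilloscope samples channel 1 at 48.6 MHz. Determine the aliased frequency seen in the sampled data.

76.6 MHz mod fs = 28 MHz.
28 MHz > fs/2 = 24.3 MHz, folds to fs − 28 MHz = 20.6 MHz.

20.6 MHz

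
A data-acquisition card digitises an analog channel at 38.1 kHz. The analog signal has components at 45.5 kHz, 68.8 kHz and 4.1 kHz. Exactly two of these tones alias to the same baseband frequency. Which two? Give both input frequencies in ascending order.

45.5 kHz, 68.8 kHz

fs/2 = 19.05 kHz.
45.5 kHz mod fs = 7.4 kHz.
7.4 kHz ≤ fs/2 = 19.05 kHz, appears at 7.4 kHz.
68.8 kHz mod fs = 30.7 kHz.
30.7 kHz > fs/2 = 19.05 kHz, folds to fs − 30.7 kHz = 7.4 kHz.
4.1 kHz ≤ fs/2 = 19.05 kHz, passes unchanged.
45.5 kHz and 68.8 kHz both map to 7.4 kHz.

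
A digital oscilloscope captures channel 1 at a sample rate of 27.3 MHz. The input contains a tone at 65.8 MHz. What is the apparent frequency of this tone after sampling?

65.8 MHz mod fs = 11.2 MHz.
11.2 MHz ≤ fs/2 = 13.65 MHz, appears at 11.2 MHz.

11.2 MHz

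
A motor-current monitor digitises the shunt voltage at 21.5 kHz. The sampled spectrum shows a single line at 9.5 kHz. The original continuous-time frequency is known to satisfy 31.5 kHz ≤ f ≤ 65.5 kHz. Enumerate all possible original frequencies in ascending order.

Frequencies that alias to 9.5 kHz are k·fs ± 9.5 kHz for integer k ≥ 0.
k=0: 9.5 kHz.
k=1: 12 kHz, 31 kHz.
k=2: 33.5 kHz, 52.5 kHz.
k=3: 55 kHz, 74 kHz.
k=4: 76.5 kHz, 95.5 kHz.
Within [31.5 kHz, 65.5 kHz]: 33.5 kHz, 52.5 kHz, 55 kHz.

33.5 kHz, 52.5 kHz, 55 kHz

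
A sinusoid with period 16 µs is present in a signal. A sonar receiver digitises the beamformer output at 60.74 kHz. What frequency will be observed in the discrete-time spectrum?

1.76 kHz

T = 16 µs → f = 1/T = 62.5 kHz.
62.5 kHz mod fs = 1.76 kHz.
1.76 kHz ≤ fs/2 = 30.37 kHz, appears at 1.76 kHz.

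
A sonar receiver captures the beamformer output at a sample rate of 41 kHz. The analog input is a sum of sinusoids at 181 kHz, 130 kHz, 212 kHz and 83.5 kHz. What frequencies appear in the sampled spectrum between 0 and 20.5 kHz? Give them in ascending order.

1.5 kHz, 7 kHz, 17 kHz

fs/2 = 20.5 kHz.
181 kHz mod fs = 17 kHz.
17 kHz ≤ fs/2 = 20.5 kHz, appears at 17 kHz.
130 kHz mod fs = 7 kHz.
7 kHz ≤ fs/2 = 20.5 kHz, appears at 7 kHz.
212 kHz mod fs = 7 kHz.
7 kHz ≤ fs/2 = 20.5 kHz, appears at 7 kHz.
83.5 kHz mod fs = 1.5 kHz.
1.5 kHz ≤ fs/2 = 20.5 kHz, appears at 1.5 kHz.
Distinct values: {1.5 kHz, 7 kHz, 17 kHz}.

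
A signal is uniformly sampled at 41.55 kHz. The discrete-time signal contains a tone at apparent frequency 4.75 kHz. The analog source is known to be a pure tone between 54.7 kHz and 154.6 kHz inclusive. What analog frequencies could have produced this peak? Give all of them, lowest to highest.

Frequencies that alias to 4.75 kHz are k·fs ± 4.75 kHz for integer k ≥ 0.
k=0: 4.75 kHz.
k=1: 36.8 kHz, 46.3 kHz.
k=2: 78.35 kHz, 87.85 kHz.
k=3: 119.9 kHz, 129.4 kHz.
k=4: 161.45 kHz, 170.95 kHz.
Within [54.7 kHz, 154.6 kHz]: 78.35 kHz, 87.85 kHz, 119.9 kHz, 129.4 kHz.

78.35 kHz, 87.85 kHz, 119.9 kHz, 129.4 kHz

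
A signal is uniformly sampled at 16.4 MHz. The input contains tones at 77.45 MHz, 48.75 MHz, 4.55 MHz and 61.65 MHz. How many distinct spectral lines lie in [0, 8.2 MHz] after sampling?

3

fs/2 = 8.2 MHz.
77.45 MHz mod fs = 11.85 MHz.
11.85 MHz > fs/2 = 8.2 MHz, folds to fs − 11.85 MHz = 4.55 MHz.
48.75 MHz mod fs = 15.95 MHz.
15.95 MHz > fs/2 = 8.2 MHz, folds to fs − 15.95 MHz = 0.45 MHz.
4.55 MHz ≤ fs/2 = 8.2 MHz, passes unchanged.
61.65 MHz mod fs = 12.45 MHz.
12.45 MHz > fs/2 = 8.2 MHz, folds to fs − 12.45 MHz = 3.95 MHz.
Distinct values: {0.45 MHz, 3.95 MHz, 4.55 MHz} → 3.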